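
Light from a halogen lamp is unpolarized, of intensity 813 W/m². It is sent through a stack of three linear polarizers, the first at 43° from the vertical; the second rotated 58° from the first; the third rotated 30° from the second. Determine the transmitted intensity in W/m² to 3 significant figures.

I ≈ 85.6 W/m²

Unpolarized light through the first polarizer → I₁ = 813 W/m²/2 = 406.5 W/m², polarized at 43°.
I₂ = I₁ · cos²(58°) = 406.5 · 0.2808 = 114.2 W/m².
I₃ = I₂ · cos²(30°) = 114.2 · 0.75 = 85.61 W/m².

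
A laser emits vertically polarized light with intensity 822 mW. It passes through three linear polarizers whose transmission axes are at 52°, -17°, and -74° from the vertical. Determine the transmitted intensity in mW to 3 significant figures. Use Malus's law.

I ≈ 11.9 mW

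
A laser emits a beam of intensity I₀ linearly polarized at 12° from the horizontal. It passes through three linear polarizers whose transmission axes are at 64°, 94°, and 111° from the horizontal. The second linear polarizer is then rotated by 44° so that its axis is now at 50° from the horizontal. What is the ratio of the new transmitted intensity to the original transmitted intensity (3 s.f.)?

Before rotation:
I₁ = I₀ cos²(64° − 12°) = I₀ cos²(52°) = 0.379 I₀.
I₂ = I₁ cos²(94° − 64°) = 0.379 I₀ · cos²(30°) = 0.2843 I₀.
I₃ = I₂ cos²(111° − 94°) = 0.2843 I₀ · cos²(17°) = 0.26 I₀.
After rotation:
I₁ = I₀ cos²(64° − 12°) = I₀ cos²(52°) = 0.379 I₀.
I₂ = I₁ cos²(50° − 64°) = 0.379 I₀ · cos²(14°) = 0.3569 I₀.
I₃ = I₂ cos²(111° − 50°) = 0.3569 I₀ · cos²(61°) = 0.08388 I₀.
Ratio = 0.08388 / 0.26 = 0.3226.

I_new/I_old ≈ 0.323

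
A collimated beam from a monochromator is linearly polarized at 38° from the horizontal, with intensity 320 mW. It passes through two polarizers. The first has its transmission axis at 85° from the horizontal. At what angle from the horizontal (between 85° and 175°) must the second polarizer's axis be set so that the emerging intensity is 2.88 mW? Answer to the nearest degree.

By Malus's law, I₁ = I₀ cos²(85° − 38°) = I₀ cos²(47°) = 0.4651 I₀.
Target fraction: 2.88 / 320 mW = 0.009 of I₀.
Need I₂/I₀ = 0.009, so cos²(θ − 85°) = 0.009 / 0.4651 = 0.01935.
θ − 85° = arccos(√0.01935) = 82.0°, giving θ ≈ 85 + 82.0 = 167.0°.

θ ≈ 167°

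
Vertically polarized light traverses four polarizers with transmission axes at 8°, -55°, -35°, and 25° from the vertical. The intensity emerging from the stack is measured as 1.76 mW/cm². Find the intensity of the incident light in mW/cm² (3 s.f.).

By Malus's law, I₁ = I₀ cos²(8° − 0°) = I₀ cos²(8°) = 0.9806 I₀.
I₂ = I₁ cos²(-55° − 8°) = 0.9806 I₀ · cos²(63°) = 0.2021 I₀.
I₃ = I₂ cos²(-35° + 55°) = 0.2021 I₀ · cos²(20°) = 0.1785 I₀.
I₄ = I₃ cos²(25° + 35°) = 0.1785 I₀ · cos²(60°) = 0.04462 I₀.
So 1.76 mW/cm² = 0.04462 I₀, giving I₀ = 1.76/0.04462 = 39.45 mW/cm².

I₀ ≈ 39.4 mW/cm²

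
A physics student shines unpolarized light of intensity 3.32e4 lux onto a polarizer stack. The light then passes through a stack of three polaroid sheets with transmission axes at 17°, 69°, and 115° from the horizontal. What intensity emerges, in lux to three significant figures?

I ≈ 3040 lux

Unpolarized light through the first polarizer → I₁ = 3.32e4 lux/2 = 1.66e+04 lux, polarized at 17°.
I₂ = I₁ · cos²(52°) = 1.66e+04 · 0.379 = 6292 lux.
I₃ = I₂ · cos²(46°) = 6292 · 0.4826 = 3036 lux.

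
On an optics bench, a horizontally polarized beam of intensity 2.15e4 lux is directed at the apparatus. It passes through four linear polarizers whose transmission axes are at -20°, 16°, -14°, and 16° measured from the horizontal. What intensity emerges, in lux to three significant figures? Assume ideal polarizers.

I ≈ 6990 lux

By Malus's law, I₁ = 2.15e4 lux · cos²(20°) = 1.898e+04 lux.
I₂ = I₁ · cos²(36°) = 1.898e+04 · 0.6545 = 1.243e+04 lux.
I₃ = I₂ · cos²(30°) = 1.243e+04 · 0.75 = 9319 lux.
I₄ = I₃ · cos²(30°) = 9319 · 0.75 = 6990 lux.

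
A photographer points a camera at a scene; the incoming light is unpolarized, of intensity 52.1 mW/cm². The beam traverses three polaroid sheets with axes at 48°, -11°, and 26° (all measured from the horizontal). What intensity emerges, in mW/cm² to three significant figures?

Unpolarized light through the first polarizer → I₁ = 52.1 mW/cm²/2 = 26.05 mW/cm², polarized at 48°.
I₂ = I₁ · cos²(59°) = 26.05 · 0.2653 = 6.91 mW/cm².
I₃ = I₂ · cos²(37°) = 6.91 · 0.6378 = 4.407 mW/cm².

I ≈ 4.41 mW/cm²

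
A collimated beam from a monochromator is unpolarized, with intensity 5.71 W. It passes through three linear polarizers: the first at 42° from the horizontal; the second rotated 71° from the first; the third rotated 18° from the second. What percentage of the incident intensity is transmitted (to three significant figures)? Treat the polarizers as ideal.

≈ 4.79%

Unpolarized light through the first polarizer → I₁ = 5.71 W/2 = 2.855 W, polarized at 42°.
I₂ = I₁ · cos²(71°) = 2.855 · 0.106 = 0.3026 W.
I₃ = I₂ · cos²(18°) = 0.3026 · 0.9045 = 0.2737 W.
That is 4.794% of the incident intensity.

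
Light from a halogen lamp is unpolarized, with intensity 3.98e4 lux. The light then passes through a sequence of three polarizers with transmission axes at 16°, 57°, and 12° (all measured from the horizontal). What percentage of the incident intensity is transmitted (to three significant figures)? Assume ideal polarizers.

≈ 14.2%

Unpolarized light through the first polarizer → I₁ = 3.98e4 lux/2 = 1.99e+04 lux, polarized at 16°.
I₂ = I₁ · cos²(41°) = 1.99e+04 · 0.5696 = 1.133e+04 lux.
I₃ = I₂ · cos²(45°) = 1.133e+04 · 0.5 = 5667 lux.
That is 14.24% of the incident intensity.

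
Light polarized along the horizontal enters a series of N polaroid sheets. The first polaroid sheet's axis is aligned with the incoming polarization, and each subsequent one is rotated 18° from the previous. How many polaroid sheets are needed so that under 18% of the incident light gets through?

N = 19

First polarizer is aligned with the polarization: full transmission.
Each further stage multiplies by cos²(18°) = 0.9045.
After N polarizers: T = 0.9045^(N−1). Require T < 0.18 ⇒ N−1 > ln(0.18)/ln(0.9045) = 17.09, so N−1 ≥ 18 and N = 19.
Check: N=19 gives T = 0.1642 < 0.18; N=18 gives T = 0.1816.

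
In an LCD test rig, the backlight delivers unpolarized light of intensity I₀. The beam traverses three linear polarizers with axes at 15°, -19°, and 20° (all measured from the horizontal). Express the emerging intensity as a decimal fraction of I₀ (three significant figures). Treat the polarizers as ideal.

Unpolarized light through the first polarizer → I₁ = ½ I₀, now polarized at 15°.
I₂ = I₁ cos²(-19° − 15°) = 0.5 I₀ · cos²(34°) = 0.3437 I₀.
I₃ = I₂ cos²(20° + 19°) = 0.3437 I₀ · cos²(39°) = 0.2076 I₀.
Transmitted fraction = 0.2076.

≈ 0.208 I₀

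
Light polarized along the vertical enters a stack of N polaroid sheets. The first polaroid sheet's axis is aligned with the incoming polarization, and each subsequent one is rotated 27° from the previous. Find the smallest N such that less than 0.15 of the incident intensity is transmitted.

N = 10

First polarizer is aligned with the polarization: full transmission.
Each further stage multiplies by cos²(27°) = 0.7939.
After N polarizers: T = 0.7939^(N−1). Require T < 0.15 ⇒ N−1 > ln(0.15)/ln(0.7939) = 8.22, so N−1 ≥ 9 and N = 10.
Check: N=10 gives T = 0.1253 < 0.15; N=9 gives T = 0.1578.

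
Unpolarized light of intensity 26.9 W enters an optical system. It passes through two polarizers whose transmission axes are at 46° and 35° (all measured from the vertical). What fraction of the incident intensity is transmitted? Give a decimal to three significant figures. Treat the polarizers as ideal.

Unpolarized light through the first polarizer → I₁ = 26.9 W/2 = 13.45 W, polarized at 46°.
I₂ = I₁ · cos²(11°) = 13.45 · 0.9636 = 12.96 W.
Transmitted fraction = 0.4818.

I/I₀ ≈ 0.482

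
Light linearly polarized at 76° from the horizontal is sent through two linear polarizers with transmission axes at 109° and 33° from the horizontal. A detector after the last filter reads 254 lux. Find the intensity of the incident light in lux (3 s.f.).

I₀ ≈ 6170 lux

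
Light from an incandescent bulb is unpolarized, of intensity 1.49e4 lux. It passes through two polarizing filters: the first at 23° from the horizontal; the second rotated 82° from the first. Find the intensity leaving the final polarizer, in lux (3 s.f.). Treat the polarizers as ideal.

Unpolarized light through the first polarizer → I₁ = 1.49e4 lux/2 = 7450 lux, polarized at 23°.
I₂ = I₁ · cos²(82°) = 7450 · 0.01937 = 144.3 lux.

I ≈ 144 lux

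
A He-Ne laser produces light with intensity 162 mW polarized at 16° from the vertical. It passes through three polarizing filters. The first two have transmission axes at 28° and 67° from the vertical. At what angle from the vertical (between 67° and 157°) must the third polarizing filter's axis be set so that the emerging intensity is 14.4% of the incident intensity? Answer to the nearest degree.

θ ≈ 127°

I₁ = I₀ cos²(28° − 16°) = I₀ cos²(12°) = 0.9568 I₀.
I₂ = I₁ cos²(67° − 28°) = 0.9568 I₀ · cos²(39°) = 0.5778 I₀.
Need I₃/I₀ = 0.144, so cos²(θ − 67°) = 0.144 / 0.5778 = 0.2492.
θ − 67° = arccos(√0.2492) = 60.1°, giving θ ≈ 67 + 60.1 = 127.1°.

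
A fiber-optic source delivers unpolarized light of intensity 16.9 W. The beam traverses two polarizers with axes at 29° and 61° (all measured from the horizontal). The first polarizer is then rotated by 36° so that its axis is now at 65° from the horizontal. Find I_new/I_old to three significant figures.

Before rotation:
Unpolarized light through the first polarizer → I₁ = ½ I₀, now polarized at 29°.
I₂ = I₁ cos²(61° − 29°) = 0.5 I₀ · cos²(32°) = 0.3596 I₀.
After rotation:
Unpolarized light through the first polarizer → I₁ = ½ I₀, now polarized at 65°.
I₂ = I₁ cos²(61° − 65°) = 0.5 I₀ · cos²(4°) = 0.4976 I₀.
Ratio = 0.4976 / 0.3596 = 1.384.

I_new/I_old ≈ 1.38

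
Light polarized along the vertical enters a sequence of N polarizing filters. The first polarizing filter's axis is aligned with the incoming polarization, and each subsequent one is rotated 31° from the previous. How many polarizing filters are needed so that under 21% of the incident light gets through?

First polarizer is aligned with the polarization: full transmission.
Each further stage multiplies by cos²(31°) = 0.7347.
After N polarizers: T = 0.7347^(N−1). Require T < 0.21 ⇒ N−1 > ln(0.21)/ln(0.7347) = 5.06, so N−1 ≥ 6 and N = 7.
Check: N=7 gives T = 0.1573 < 0.21; N=6 gives T = 0.2141.

N = 7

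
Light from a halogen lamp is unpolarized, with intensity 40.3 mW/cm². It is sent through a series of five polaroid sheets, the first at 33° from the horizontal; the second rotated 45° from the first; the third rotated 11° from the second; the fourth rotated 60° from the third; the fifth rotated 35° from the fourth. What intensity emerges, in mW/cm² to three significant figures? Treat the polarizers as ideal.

I ≈ 1.63 mW/cm²

Unpolarized light through the first polarizer → I₁ = 40.3 mW/cm²/2 = 20.15 mW/cm², polarized at 33°.
I₂ = I₁ · cos²(45°) = 20.15 · 0.5 = 10.08 mW/cm².
I₃ = I₂ · cos²(11°) = 10.08 · 0.9636 = 9.708 mW/cm².
I₄ = I₃ · cos²(60°) = 9.708 · 0.25 = 2.427 mW/cm².
I₅ = I₄ · cos²(35°) = 2.427 · 0.671 = 1.629 mW/cm².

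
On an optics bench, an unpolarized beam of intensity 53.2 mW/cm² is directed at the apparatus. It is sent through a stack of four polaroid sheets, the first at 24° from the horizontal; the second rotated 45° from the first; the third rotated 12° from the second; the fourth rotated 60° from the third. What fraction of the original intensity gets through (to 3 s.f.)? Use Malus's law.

Unpolarized light through the first polarizer → I₁ = 53.2 mW/cm²/2 = 26.6 mW/cm², polarized at 24°.
I₂ = I₁ · cos²(45°) = 26.6 · 0.5 = 13.3 mW/cm².
I₃ = I₂ · cos²(12°) = 13.3 · 0.9568 = 12.73 mW/cm².
I₄ = I₃ · cos²(60°) = 12.73 · 0.25 = 3.181 mW/cm².
Transmitted fraction = 0.0598.

I/I₀ ≈ 0.0598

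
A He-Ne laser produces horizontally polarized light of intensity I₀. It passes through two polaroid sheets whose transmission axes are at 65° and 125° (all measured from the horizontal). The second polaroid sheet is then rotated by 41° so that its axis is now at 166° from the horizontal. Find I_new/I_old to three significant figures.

I_new/I_old ≈ 0.146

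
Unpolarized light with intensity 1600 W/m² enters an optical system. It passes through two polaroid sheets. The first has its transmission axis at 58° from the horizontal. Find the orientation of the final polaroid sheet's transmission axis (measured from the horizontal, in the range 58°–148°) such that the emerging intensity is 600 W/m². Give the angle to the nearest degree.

θ ≈ 88°

Unpolarized light through the first polarizer → I₁ = ½ I₀, now polarized at 58°.
Target fraction: 600 / 1600 W/m² = 0.375 of I₀.
Need I₂/I₀ = 0.375, so cos²(θ − 58°) = 0.375 / 0.5 = 0.75.
θ − 58° = arccos(√0.75) = 30.0°, giving θ ≈ 58 + 30.0 = 88.0°.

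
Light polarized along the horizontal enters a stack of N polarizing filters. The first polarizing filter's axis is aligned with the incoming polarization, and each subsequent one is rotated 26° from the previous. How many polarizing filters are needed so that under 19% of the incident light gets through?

N = 9

First polarizer is aligned with the polarization: full transmission.
Each further stage multiplies by cos²(26°) = 0.8078.
After N polarizers: T = 0.8078^(N−1). Require T < 0.19 ⇒ N−1 > ln(0.19)/ln(0.8078) = 7.78, so N−1 ≥ 8 and N = 9.
Check: N=9 gives T = 0.1814 < 0.19; N=8 gives T = 0.2245.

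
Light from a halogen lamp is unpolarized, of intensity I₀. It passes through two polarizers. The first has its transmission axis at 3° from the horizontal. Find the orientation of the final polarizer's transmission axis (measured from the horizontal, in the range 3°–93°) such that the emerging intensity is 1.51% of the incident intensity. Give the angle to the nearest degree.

θ ≈ 83°

Unpolarized light through the first polarizer → I₁ = ½ I₀, now polarized at 3°.
Need I₂/I₀ = 0.0151, so cos²(θ − 3°) = 0.0151 / 0.5 = 0.0302.
θ − 3° = arccos(√0.0302) = 80.0°, giving θ ≈ 3 + 80.0 = 83.0°.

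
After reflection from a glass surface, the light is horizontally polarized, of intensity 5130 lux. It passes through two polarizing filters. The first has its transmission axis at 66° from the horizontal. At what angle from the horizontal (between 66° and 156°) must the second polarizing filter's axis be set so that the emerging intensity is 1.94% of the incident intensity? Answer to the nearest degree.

θ ≈ 136°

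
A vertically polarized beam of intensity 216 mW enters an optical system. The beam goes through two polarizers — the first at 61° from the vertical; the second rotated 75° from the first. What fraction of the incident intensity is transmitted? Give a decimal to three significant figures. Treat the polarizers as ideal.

I/I₀ ≈ 0.0157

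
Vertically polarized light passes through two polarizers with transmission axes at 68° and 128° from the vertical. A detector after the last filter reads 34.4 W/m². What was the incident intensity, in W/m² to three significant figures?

I₁ = I₀ cos²(68° − 0°) = I₀ cos²(68°) = 0.1403 I₀.
I₂ = I₁ cos²(128° − 68°) = 0.1403 I₀ · cos²(60°) = 0.03508 I₀.
So 34.4 W/m² = 0.03508 I₀, giving I₀ = 34.4/0.03508 = 980.5 W/m².

I₀ ≈ 981 W/m²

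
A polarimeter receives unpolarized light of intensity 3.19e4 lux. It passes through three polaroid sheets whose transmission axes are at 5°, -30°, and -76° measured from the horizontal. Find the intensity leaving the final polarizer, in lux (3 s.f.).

I ≈ 5160 lux

Unpolarized light through the first polarizer → I₁ = 3.19e4 lux/2 = 1.595e+04 lux, polarized at 5°.
I₂ = I₁ · cos²(35°) = 1.595e+04 · 0.671 = 1.07e+04 lux.
I₃ = I₂ · cos²(46°) = 1.07e+04 · 0.4826 = 5165 lux.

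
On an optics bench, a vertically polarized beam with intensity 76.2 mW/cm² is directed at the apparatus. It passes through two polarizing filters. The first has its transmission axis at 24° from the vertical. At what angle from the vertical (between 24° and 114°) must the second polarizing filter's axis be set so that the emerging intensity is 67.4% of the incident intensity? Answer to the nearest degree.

θ ≈ 50°

By Malus's law, I₁ = I₀ cos²(24° − 0°) = I₀ cos²(24°) = 0.8346 I₀.
Need I₂/I₀ = 0.674, so cos²(θ − 24°) = 0.674 / 0.8346 = 0.8076.
θ − 24° = arccos(√0.8076) = 26.0°, giving θ ≈ 24 + 26.0 = 50.0°.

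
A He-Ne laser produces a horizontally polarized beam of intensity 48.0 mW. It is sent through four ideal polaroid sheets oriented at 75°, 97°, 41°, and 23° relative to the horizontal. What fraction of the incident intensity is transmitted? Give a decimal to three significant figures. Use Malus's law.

I/I₀ ≈ 0.0163

By Malus's law, I₁ = 48.0 mW · cos²(75°) = 3.215 mW.
I₂ = I₁ · cos²(22°) = 3.215 · 0.8597 = 2.764 mW.
I₃ = I₂ · cos²(56°) = 2.764 · 0.3127 = 0.8643 mW.
I₄ = I₃ · cos²(18°) = 0.8643 · 0.9045 = 0.7818 mW.
Transmitted fraction = 0.01629.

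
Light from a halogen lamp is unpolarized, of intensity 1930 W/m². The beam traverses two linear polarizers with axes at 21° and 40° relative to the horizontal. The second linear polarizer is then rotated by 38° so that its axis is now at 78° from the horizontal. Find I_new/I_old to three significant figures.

I_new/I_old ≈ 0.332

Before rotation:
Unpolarized light through the first polarizer → I₁ = ½ I₀, now polarized at 21°.
I₂ = I₁ cos²(40° − 21°) = 0.5 I₀ · cos²(19°) = 0.447 I₀.
After rotation:
Unpolarized light through the first polarizer → I₁ = ½ I₀, now polarized at 21°.
I₂ = I₁ cos²(78° − 21°) = 0.5 I₀ · cos²(57°) = 0.1483 I₀.
Ratio = 0.1483 / 0.447 = 0.3318.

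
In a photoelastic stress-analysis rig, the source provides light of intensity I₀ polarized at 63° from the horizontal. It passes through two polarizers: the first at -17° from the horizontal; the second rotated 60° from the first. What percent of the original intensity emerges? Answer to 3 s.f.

I₁ = I₀ cos²(-17° − 63°) = I₀ cos²(80°) = 0.03015 I₀.
I₂ = I₁ cos²(60°) = 0.03015 · 0.25 I₀ = 0.007538 I₀.
That is 0.7538% of the incident intensity.

≈ 0.754%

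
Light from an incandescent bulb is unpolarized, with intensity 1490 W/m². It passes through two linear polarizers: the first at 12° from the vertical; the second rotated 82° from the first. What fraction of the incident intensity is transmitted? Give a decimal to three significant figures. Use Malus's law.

I/I₀ ≈ 0.00968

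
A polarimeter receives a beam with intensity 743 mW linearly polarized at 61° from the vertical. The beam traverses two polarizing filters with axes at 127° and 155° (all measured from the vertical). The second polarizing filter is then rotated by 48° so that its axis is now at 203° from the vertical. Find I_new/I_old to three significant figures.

Before rotation:
I₁ = I₀ cos²(127° − 61°) = I₀ cos²(66°) = 0.1654 I₀.
I₂ = I₁ cos²(155° − 127°) = 0.1654 I₀ · cos²(28°) = 0.129 I₀.
After rotation:
I₁ = I₀ cos²(127° − 61°) = I₀ cos²(66°) = 0.1654 I₀.
I₂ = I₁ cos²(203° − 127°) = 0.1654 I₀ · cos²(76°) = 0.009682 I₀.
Ratio = 0.009682 / 0.129 = 0.07507.

I_new/I_old ≈ 0.0751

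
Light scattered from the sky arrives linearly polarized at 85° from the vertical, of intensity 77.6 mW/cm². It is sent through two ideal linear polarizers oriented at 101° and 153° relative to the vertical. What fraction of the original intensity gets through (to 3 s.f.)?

I/I₀ ≈ 0.350

I₁ = 77.6 mW/cm² · cos²(16°) = 71.7 mW/cm².
I₂ = I₁ · cos²(52°) = 71.7 · 0.379 = 27.18 mW/cm².
Transmitted fraction = 0.3502.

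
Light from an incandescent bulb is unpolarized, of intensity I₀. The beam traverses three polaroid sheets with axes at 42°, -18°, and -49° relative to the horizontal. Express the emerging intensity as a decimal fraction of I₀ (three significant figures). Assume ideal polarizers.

Unpolarized light through the first polarizer → I₁ = ½ I₀, now polarized at 42°.
I₂ = I₁ cos²(-18° − 42°) = 0.5 I₀ · cos²(60°) = 0.125 I₀.
I₃ = I₂ cos²(-49° + 18°) = 0.125 I₀ · cos²(31°) = 0.09184 I₀.
Transmitted fraction = 0.09184.

≈ 0.0918 I₀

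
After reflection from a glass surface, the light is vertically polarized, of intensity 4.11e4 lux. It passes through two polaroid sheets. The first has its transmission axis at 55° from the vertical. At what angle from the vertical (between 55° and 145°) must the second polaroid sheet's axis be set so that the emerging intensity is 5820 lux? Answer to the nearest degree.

θ ≈ 104°

By Malus's law, I₁ = I₀ cos²(55° − 0°) = I₀ cos²(55°) = 0.329 I₀.
Target fraction: 5820 / 4.11e4 lux = 0.1416 of I₀.
Need I₂/I₀ = 0.1416, so cos²(θ − 55°) = 0.1416 / 0.329 = 0.4304.
θ − 55° = arccos(√0.4304) = 49.0°, giving θ ≈ 55 + 49.0 = 104.0°.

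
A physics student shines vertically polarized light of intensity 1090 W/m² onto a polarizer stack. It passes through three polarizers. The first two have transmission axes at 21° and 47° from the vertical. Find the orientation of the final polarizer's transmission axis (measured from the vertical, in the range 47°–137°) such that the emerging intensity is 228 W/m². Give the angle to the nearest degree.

By Malus's law, I₁ = I₀ cos²(21° − 0°) = I₀ cos²(21°) = 0.8716 I₀.
I₂ = I₁ cos²(47° − 21°) = 0.8716 I₀ · cos²(26°) = 0.7041 I₀.
Target fraction: 228 / 1090 W/m² = 0.2092 of I₀.
Need I₃/I₀ = 0.2092, so cos²(θ − 47°) = 0.2092 / 0.7041 = 0.2971.
θ − 47° = arccos(√0.2971) = 57.0°, giving θ ≈ 47 + 57.0 = 104.0°.

θ ≈ 104°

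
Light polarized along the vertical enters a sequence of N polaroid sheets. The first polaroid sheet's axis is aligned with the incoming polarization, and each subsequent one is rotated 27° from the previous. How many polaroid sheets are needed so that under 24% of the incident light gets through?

First polarizer is aligned with the polarization: full transmission.
Each further stage multiplies by cos²(27°) = 0.7939.
After N polarizers: T = 0.7939^(N−1). Require T < 0.24 ⇒ N−1 > ln(0.24)/ln(0.7939) = 6.18, so N−1 ≥ 7 and N = 8.
Check: N=8 gives T = 0.1988 < 0.24; N=7 gives T = 0.2504.

N = 8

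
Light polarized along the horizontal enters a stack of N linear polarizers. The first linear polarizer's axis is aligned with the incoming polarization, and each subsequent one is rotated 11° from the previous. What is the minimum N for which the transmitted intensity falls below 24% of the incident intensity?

N = 40

First polarizer is aligned with the polarization: full transmission.
Each further stage multiplies by cos²(11°) = 0.9636.
After N polarizers: T = 0.9636^(N−1). Require T < 0.24 ⇒ N−1 > ln(0.24)/ln(0.9636) = 38.48, so N−1 ≥ 39 and N = 40.
Check: N=40 gives T = 0.2354 < 0.24; N=39 gives T = 0.2443.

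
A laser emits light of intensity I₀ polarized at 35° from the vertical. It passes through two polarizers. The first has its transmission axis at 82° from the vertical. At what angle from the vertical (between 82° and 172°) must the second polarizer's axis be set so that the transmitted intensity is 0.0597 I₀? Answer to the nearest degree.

I₁ = I₀ cos²(82° − 35°) = I₀ cos²(47°) = 0.4651 I₀.
Need I₂/I₀ = 0.0597, so cos²(θ − 82°) = 0.0597 / 0.4651 = 0.1284.
θ − 82° = arccos(√0.1284) = 69.0°, giving θ ≈ 82 + 69.0 = 151.0°.

θ ≈ 151°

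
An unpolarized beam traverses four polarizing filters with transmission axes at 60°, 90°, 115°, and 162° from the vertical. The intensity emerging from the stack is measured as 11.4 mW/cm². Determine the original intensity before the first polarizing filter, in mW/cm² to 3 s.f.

Unpolarized light through the first polarizer → I₁ = ½ I₀, now polarized at 60°.
I₂ = I₁ cos²(90° − 60°) = 0.5 I₀ · cos²(30°) = 0.375 I₀.
I₃ = I₂ cos²(115° − 90°) = 0.375 I₀ · cos²(25°) = 0.308 I₀.
I₄ = I₃ cos²(162° − 115°) = 0.308 I₀ · cos²(47°) = 0.1433 I₀.
So 11.4 mW/cm² = 0.1433 I₀, giving I₀ = 11.4/0.1433 = 79.57 mW/cm².

I₀ ≈ 79.6 mW/cm²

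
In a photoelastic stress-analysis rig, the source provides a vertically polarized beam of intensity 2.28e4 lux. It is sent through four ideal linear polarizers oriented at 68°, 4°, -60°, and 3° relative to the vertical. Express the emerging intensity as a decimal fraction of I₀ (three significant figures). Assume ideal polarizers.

I/I₀ ≈ 0.00107

By Malus's law, I₁ = 2.28e4 lux · cos²(68°) = 3200 lux.
I₂ = I₁ · cos²(64°) = 3200 · 0.1922 = 614.9 lux.
I₃ = I₂ · cos²(64°) = 614.9 · 0.1922 = 118.2 lux.
I₄ = I₃ · cos²(63°) = 118.2 · 0.2061 = 24.35 lux.
Transmitted fraction = 0.001068.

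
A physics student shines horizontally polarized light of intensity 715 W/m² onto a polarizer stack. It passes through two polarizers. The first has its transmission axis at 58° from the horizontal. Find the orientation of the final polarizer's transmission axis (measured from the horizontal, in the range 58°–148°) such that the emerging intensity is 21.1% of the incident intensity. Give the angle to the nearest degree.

θ ≈ 88°

I₁ = I₀ cos²(58° − 0°) = I₀ cos²(58°) = 0.2808 I₀.
Need I₂/I₀ = 0.211, so cos²(θ − 58°) = 0.211 / 0.2808 = 0.7514.
θ − 58° = arccos(√0.7514) = 29.9°, giving θ ≈ 58 + 29.9 = 87.9°.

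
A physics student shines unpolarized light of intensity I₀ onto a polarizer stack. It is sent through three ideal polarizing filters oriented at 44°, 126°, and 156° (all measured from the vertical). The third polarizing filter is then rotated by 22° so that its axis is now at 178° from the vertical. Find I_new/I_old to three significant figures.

I_new/I_old ≈ 0.505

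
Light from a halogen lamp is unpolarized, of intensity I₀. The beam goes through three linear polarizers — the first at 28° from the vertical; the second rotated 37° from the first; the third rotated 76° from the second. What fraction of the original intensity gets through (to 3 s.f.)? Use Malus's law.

Unpolarized light through the first polarizer → I₁ = ½ I₀, now polarized at 28°.
I₂ = I₁ cos²(37°) = 0.5 · 0.6378 I₀ = 0.3189 I₀.
I₃ = I₂ cos²(76°) = 0.3189 · 0.05853 I₀ = 0.01866 I₀.
Transmitted fraction = 0.01866.

≈ 0.0187 I₀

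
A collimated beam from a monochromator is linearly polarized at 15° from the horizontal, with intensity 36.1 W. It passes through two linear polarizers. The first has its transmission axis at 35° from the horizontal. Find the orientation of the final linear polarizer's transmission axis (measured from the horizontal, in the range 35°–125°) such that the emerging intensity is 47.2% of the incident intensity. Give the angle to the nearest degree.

θ ≈ 78°

By Malus's law, I₁ = I₀ cos²(35° − 15°) = I₀ cos²(20°) = 0.883 I₀.
Need I₂/I₀ = 0.472, so cos²(θ − 35°) = 0.472 / 0.883 = 0.5345.
θ − 35° = arccos(√0.5345) = 43.0°, giving θ ≈ 35 + 43.0 = 78.0°.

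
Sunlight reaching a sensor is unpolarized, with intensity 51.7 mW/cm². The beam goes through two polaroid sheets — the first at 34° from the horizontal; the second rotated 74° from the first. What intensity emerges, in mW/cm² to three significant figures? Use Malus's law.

I ≈ 1.96 mW/cm²

Unpolarized light through the first polarizer → I₁ = 51.7 mW/cm²/2 = 25.85 mW/cm², polarized at 34°.
I₂ = I₁ · cos²(74°) = 25.85 · 0.07598 = 1.964 mW/cm².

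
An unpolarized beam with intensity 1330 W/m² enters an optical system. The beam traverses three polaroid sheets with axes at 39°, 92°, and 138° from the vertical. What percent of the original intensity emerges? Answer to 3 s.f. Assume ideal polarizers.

≈ 8.74%

Unpolarized light through the first polarizer → I₁ = 1330 W/m²/2 = 665 W/m², polarized at 39°.
I₂ = I₁ · cos²(53°) = 665 · 0.3622 = 240.9 W/m².
I₃ = I₂ · cos²(46°) = 240.9 · 0.4826 = 116.2 W/m².
That is 8.739% of the incident intensity.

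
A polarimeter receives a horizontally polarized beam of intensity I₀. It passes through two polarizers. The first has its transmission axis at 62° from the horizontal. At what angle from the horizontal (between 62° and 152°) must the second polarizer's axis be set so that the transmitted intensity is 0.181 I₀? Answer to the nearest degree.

θ ≈ 87°

I₁ = I₀ cos²(62° − 0°) = I₀ cos²(62°) = 0.2204 I₀.
Need I₂/I₀ = 0.181, so cos²(θ − 62°) = 0.181 / 0.2204 = 0.8212.
θ − 62° = arccos(√0.8212) = 25.0°, giving θ ≈ 62 + 25.0 = 87.0°.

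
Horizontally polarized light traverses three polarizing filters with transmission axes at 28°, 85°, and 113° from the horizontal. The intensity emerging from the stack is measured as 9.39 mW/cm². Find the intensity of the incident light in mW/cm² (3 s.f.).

By Malus's law, I₁ = I₀ cos²(28° − 0°) = I₀ cos²(28°) = 0.7796 I₀.
I₂ = I₁ cos²(85° − 28°) = 0.7796 I₀ · cos²(57°) = 0.2313 I₀.
I₃ = I₂ cos²(113° − 85°) = 0.2313 I₀ · cos²(28°) = 0.1803 I₀.
So 9.39 mW/cm² = 0.1803 I₀, giving I₀ = 9.39/0.1803 = 52.08 mW/cm².

I₀ ≈ 52.1 mW/cm²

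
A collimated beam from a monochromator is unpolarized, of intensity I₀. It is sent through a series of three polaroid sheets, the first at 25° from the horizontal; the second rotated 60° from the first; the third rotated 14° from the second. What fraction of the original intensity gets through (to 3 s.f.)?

Unpolarized light through the first polarizer → I₁ = ½ I₀, now polarized at 25°.
I₂ = I₁ cos²(60°) = 0.5 · 0.25 I₀ = 0.125 I₀.
I₃ = I₂ cos²(14°) = 0.125 · 0.9415 I₀ = 0.1177 I₀.
Transmitted fraction = 0.1177.

≈ 0.118 I₀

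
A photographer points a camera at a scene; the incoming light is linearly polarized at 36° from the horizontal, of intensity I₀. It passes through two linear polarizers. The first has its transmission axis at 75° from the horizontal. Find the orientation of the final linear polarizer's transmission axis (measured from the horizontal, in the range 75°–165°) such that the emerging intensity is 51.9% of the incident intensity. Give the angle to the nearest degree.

θ ≈ 97°

I₁ = I₀ cos²(75° − 36°) = I₀ cos²(39°) = 0.604 I₀.
Need I₂/I₀ = 0.519, so cos²(θ − 75°) = 0.519 / 0.604 = 0.8593.
θ − 75° = arccos(√0.8593) = 22.0°, giving θ ≈ 75 + 22.0 = 97.0°.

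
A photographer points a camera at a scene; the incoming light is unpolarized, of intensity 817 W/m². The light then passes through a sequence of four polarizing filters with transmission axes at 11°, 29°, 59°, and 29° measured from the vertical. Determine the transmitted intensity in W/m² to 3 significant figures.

I ≈ 208 W/m²

Unpolarized light through the first polarizer → I₁ = 817 W/m²/2 = 408.5 W/m², polarized at 11°.
I₂ = I₁ · cos²(18°) = 408.5 · 0.9045 = 369.5 W/m².
I₃ = I₂ · cos²(30°) = 369.5 · 0.75 = 277.1 W/m².
I₄ = I₃ · cos²(30°) = 277.1 · 0.75 = 207.8 W/m².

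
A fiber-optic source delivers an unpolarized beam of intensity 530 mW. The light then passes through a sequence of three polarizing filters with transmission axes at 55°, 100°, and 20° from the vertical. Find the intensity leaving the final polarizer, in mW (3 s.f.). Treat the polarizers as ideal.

Unpolarized light through the first polarizer → I₁ = 530 mW/2 = 265 mW, polarized at 55°.
I₂ = I₁ · cos²(45°) = 265 · 0.5 = 132.5 mW.
I₃ = I₂ · cos²(80°) = 132.5 · 0.03015 = 3.995 mW.

I ≈ 4.00 mW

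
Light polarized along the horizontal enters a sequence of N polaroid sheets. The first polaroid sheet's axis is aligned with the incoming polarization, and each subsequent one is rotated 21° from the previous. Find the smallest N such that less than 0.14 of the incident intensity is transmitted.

First polarizer is aligned with the polarization: full transmission.
Each further stage multiplies by cos²(21°) = 0.8716.
After N polarizers: T = 0.8716^(N−1). Require T < 0.14 ⇒ N−1 > ln(0.14)/ln(0.8716) = 14.30, so N−1 ≥ 15 and N = 16.
Check: N=16 gives T = 0.1272 < 0.14; N=15 gives T = 0.146.

N = 16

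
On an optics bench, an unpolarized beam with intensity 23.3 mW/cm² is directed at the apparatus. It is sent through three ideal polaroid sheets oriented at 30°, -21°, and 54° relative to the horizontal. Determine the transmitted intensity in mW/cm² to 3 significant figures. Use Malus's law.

Unpolarized light through the first polarizer → I₁ = 23.3 mW/cm²/2 = 11.65 mW/cm², polarized at 30°.
I₂ = I₁ · cos²(51°) = 11.65 · 0.396 = 4.614 mW/cm².
I₃ = I₂ · cos²(75°) = 4.614 · 0.06699 = 0.3091 mW/cm².

I ≈ 0.309 mW/cm²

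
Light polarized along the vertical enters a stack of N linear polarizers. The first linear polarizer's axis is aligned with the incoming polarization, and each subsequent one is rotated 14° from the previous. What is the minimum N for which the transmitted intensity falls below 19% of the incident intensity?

N = 29

First polarizer is aligned with the polarization: full transmission.
Each further stage multiplies by cos²(14°) = 0.9415.
After N polarizers: T = 0.9415^(N−1). Require T < 0.19 ⇒ N−1 > ln(0.19)/ln(0.9415) = 27.54, so N−1 ≥ 28 and N = 29.
Check: N=29 gives T = 0.1848 < 0.19; N=28 gives T = 0.1963.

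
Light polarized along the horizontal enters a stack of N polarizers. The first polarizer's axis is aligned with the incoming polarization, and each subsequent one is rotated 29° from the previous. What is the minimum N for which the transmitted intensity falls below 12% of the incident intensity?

First polarizer is aligned with the polarization: full transmission.
Each further stage multiplies by cos²(29°) = 0.765.
After N polarizers: T = 0.765^(N−1). Require T < 0.12 ⇒ N−1 > ln(0.12)/ln(0.765) = 7.91, so N−1 ≥ 8 and N = 9.
Check: N=9 gives T = 0.1172 < 0.12; N=8 gives T = 0.1533.

N = 9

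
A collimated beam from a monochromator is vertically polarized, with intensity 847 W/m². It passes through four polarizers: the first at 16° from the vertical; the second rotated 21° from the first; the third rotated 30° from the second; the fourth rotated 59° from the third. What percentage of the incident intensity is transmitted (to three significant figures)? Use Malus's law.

≈ 16.0%

By Malus's law, I₁ = 847 W/m² · cos²(16°) = 782.6 W/m².
I₂ = I₁ · cos²(21°) = 782.6 · 0.8716 = 682.1 W/m².
I₃ = I₂ · cos²(30°) = 682.1 · 0.75 = 511.6 W/m².
I₄ = I₃ · cos²(59°) = 511.6 · 0.2653 = 135.7 W/m².
That is 16.02% of the incident intensity.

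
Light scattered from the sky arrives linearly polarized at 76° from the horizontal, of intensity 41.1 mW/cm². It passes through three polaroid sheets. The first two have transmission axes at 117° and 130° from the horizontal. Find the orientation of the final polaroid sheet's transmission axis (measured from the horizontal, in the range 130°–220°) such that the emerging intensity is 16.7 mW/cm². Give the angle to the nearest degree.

θ ≈ 160°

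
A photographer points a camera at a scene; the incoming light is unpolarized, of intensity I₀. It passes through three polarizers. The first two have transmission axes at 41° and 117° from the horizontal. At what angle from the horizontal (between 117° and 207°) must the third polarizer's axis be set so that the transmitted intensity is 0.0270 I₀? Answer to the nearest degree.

Unpolarized light through the first polarizer → I₁ = ½ I₀, now polarized at 41°.
I₂ = I₁ cos²(117° − 41°) = 0.5 I₀ · cos²(76°) = 0.02926 I₀.
Need I₃/I₀ = 0.027, so cos²(θ − 117°) = 0.027 / 0.02926 = 0.9227.
θ − 117° = arccos(√0.9227) = 16.1°, giving θ ≈ 117 + 16.1 = 133.1°.

θ ≈ 133°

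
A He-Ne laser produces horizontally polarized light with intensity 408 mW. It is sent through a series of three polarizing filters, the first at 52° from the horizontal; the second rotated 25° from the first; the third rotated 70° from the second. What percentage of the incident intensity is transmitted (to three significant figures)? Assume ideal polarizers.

≈ 3.64%

By Malus's law, I₁ = 408 mW · cos²(52°) = 154.6 mW.
I₂ = I₁ · cos²(25°) = 154.6 · 0.8214 = 127 mW.
I₃ = I₂ · cos²(70°) = 127 · 0.117 = 14.86 mW.
That is 3.642% of the incident intensity.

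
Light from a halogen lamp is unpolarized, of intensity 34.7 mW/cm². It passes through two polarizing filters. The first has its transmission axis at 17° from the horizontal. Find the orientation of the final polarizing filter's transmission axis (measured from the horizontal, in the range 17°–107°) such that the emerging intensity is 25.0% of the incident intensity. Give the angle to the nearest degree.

θ ≈ 62°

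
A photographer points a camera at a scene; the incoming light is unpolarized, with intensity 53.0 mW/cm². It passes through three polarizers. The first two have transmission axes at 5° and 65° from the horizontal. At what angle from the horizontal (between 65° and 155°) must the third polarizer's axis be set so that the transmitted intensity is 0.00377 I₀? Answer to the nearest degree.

Unpolarized light through the first polarizer → I₁ = ½ I₀, now polarized at 5°.
I₂ = I₁ cos²(65° − 5°) = 0.5 I₀ · cos²(60°) = 0.125 I₀.
Need I₃/I₀ = 0.00377, so cos²(θ − 65°) = 0.00377 / 0.125 = 0.03016.
θ − 65° = arccos(√0.03016) = 80.0°, giving θ ≈ 65 + 80.0 = 145.0°.

θ ≈ 145°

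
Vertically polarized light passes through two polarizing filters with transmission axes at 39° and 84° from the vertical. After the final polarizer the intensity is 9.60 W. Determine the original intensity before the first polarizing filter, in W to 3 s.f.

I₀ ≈ 31.8 W

By Malus's law, I₁ = I₀ cos²(39° − 0°) = I₀ cos²(39°) = 0.604 I₀.
I₂ = I₁ cos²(84° − 39°) = 0.604 I₀ · cos²(45°) = 0.302 I₀.
So 9.60 W = 0.302 I₀, giving I₀ = 9.60/0.302 = 31.79 W.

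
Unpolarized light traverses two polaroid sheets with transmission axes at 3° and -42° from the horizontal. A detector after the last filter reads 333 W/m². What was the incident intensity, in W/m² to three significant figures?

I₀ ≈ 1330 W/m²

Unpolarized light through the first polarizer → I₁ = ½ I₀, now polarized at 3°.
I₂ = I₁ cos²(-42° − 3°) = 0.5 I₀ · cos²(45°) = 0.25 I₀.
So 333 W/m² = 0.25 I₀, giving I₀ = 333/0.25 = 1332 W/m².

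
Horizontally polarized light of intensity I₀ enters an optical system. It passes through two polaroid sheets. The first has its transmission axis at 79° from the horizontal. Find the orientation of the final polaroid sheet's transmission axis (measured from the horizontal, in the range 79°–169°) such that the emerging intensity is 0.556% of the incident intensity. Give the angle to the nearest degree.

I₁ = I₀ cos²(79° − 0°) = I₀ cos²(79°) = 0.03641 I₀.
Need I₂/I₀ = 0.00556, so cos²(θ − 79°) = 0.00556 / 0.03641 = 0.1527.
θ − 79° = arccos(√0.1527) = 67.0°, giving θ ≈ 79 + 67.0 = 146.0°.

θ ≈ 146°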